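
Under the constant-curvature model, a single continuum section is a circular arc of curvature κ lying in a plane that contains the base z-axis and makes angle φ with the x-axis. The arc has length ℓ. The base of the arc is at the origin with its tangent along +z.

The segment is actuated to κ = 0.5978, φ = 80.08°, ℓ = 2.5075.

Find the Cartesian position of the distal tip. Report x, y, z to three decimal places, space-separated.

θ = κ·ℓ = 0.5978 × 2.5075 = 1.49898 rad
ρ = (1 − cos θ)/κ = (1 − 0.07175)/0.5978 = 1.55277
z = sin θ / κ = 0.99742/0.5978 = 1.66849
x = ρ cos φ = 1.55277 × cos(80.08°) = 0.26750
y = ρ sin φ = 1.55277 × sin(80.08°) = 1.52956

0.268 1.530 1.668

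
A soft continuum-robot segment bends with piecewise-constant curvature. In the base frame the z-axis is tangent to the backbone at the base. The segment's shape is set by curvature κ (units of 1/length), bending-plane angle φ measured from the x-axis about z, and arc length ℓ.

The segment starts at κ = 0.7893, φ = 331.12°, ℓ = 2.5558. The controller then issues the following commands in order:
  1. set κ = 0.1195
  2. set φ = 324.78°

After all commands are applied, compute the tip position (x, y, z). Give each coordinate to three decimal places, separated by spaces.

initial: κ=0.7893, φ=331.12°, ℓ=2.5558
cmd 1: set κ=0.1195 → (κ,φ,ℓ)=(0.1195,331.12°,2.5558) → tip=(0.3391,-0.1870,2.5163)
cmd 2: set φ=324.78° → (κ,φ,ℓ)=(0.1195,324.78°,2.5558) → tip=(0.3164,-0.2233,2.5163)

0.316 -0.223 2.516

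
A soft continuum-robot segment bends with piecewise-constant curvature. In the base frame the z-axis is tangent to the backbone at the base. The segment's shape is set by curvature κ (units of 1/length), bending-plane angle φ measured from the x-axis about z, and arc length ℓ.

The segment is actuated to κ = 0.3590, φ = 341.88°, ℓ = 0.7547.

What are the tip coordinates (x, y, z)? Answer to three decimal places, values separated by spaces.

0.097 -0.032 0.746

θ = κ·ℓ = 0.3590 × 0.7547 = 0.27094 rad
ρ = (1 − cos θ)/κ = (1 − 0.96352)/0.3590 = 0.10161
z = sin θ / κ = 0.26763/0.3590 = 0.74550
x = ρ cos φ = 0.10161 × cos(341.88°) = 0.09657
y = ρ sin φ = 0.10161 × sin(341.88°) = -0.03160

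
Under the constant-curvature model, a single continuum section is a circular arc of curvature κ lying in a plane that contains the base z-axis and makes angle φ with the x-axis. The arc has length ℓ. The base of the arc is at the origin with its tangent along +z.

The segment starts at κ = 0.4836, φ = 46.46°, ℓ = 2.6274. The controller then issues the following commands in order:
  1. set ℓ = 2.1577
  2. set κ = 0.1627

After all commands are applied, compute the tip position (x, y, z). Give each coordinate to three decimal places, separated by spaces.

initial: κ=0.4836, φ=46.46°, ℓ=2.6274
cmd 1: set ℓ=2.1577 → (κ,φ,ℓ)=(0.4836,46.46°,2.1577) → tip=(0.7076,0.7446,1.7869)
cmd 2: set κ=0.1627 → (κ,φ,ℓ)=(0.1627,46.46°,2.1577) → tip=(0.2582,0.2717,2.1137)

0.258 0.272 2.114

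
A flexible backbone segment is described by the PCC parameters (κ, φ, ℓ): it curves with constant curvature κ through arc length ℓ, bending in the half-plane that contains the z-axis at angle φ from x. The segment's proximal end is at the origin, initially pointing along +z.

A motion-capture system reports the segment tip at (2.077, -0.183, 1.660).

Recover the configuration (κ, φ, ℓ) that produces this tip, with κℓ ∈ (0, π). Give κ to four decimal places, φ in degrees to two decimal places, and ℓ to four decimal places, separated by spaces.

ρ = √(x²+y²) = √(2.077² + -0.183²) = 2.08505
φ = atan2(y, x) mod 360° = atan2(-0.183, 2.077) = 354.9648°
|p|² = ρ² + z² = 2.08505² + 1.660² = 7.10302
κ = 2ρ / |p|² = 2×2.08505 / 7.10302 = 0.58709
θ = 2·atan2(ρ, z) = 2·atan2(2.08505, 1.660) = 1.79682 rad
ℓ = θ/κ = 1.79682/0.58709 = 3.06057

0.5871 354.96 3.0606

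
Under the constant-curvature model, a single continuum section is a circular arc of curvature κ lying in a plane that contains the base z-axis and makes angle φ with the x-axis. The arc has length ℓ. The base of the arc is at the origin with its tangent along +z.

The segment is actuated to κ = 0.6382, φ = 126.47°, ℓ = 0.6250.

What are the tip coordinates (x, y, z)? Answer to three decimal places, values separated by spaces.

-0.073 0.099 0.609

θ = κ·ℓ = 0.6382 × 0.6250 = 0.39887 rad
ρ = (1 − cos θ)/κ = (1 − 0.92150)/0.6382 = 0.12300
z = sin θ / κ = 0.38838/0.6382 = 0.60856
x = ρ cos φ = 0.12300 × cos(126.47°) = -0.07311
y = ρ sin φ = 0.12300 × sin(126.47°) = 0.09892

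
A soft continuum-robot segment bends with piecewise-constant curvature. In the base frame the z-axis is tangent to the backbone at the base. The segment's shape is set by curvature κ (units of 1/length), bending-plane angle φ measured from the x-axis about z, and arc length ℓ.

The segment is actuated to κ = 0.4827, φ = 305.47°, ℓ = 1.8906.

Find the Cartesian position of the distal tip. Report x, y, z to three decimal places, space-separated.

θ = κ·ℓ = 0.4827 × 1.8906 = 0.91259 rad
ρ = (1 − cos θ)/κ = (1 − 0.61170)/0.4827 = 0.80444
z = sin θ / κ = 0.79109/0.4827 = 1.63889
x = ρ cos φ = 0.80444 × cos(305.47°) = 0.46680
y = ρ sin φ = 0.80444 × sin(305.47°) = -0.65515

0.467 -0.655 1.639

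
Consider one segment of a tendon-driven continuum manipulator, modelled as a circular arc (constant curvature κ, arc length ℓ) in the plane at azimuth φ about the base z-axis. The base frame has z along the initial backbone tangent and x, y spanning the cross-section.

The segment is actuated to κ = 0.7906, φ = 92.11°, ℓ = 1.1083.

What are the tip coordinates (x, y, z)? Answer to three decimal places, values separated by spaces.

θ = κ·ℓ = 0.7906 × 1.1083 = 0.87622 rad
ρ = (1 − cos θ)/κ = (1 − 0.64006)/0.7906 = 0.45528
z = sin θ / κ = 0.76833/0.7906 = 0.97183
x = ρ cos φ = 0.45528 × cos(92.11°) = -0.01676
y = ρ sin φ = 0.45528 × sin(92.11°) = 0.45497

-0.017 0.455 0.972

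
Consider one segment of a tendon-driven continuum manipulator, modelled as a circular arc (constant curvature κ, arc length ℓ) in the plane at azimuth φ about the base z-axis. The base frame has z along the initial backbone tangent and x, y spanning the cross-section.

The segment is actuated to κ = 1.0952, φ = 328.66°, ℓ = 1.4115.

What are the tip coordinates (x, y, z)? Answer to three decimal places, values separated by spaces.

0.760 -0.463 0.913

θ = κ·ℓ = 1.0952 × 1.4115 = 1.54587 rad
ρ = (1 − cos θ)/κ = (1 − 0.02492)/1.0952 = 0.89032
z = sin θ / κ = 0.99969/1.0952 = 0.91279
x = ρ cos φ = 0.89032 × cos(328.66°) = 0.76042
y = ρ sin φ = 0.89032 × sin(328.66°) = -0.46307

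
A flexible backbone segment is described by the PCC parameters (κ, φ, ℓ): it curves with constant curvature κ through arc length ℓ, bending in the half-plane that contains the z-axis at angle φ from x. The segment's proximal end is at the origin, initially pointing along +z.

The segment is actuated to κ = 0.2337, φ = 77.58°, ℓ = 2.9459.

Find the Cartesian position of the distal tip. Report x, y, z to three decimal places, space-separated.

θ = κ·ℓ = 0.2337 × 2.9459 = 0.68846 rad
ρ = (1 − cos θ)/κ = (1 − 0.77223)/0.2337 = 0.97464
z = sin θ / κ = 0.63535/0.2337 = 2.71864
x = ρ cos φ = 0.97464 × cos(77.58°) = 0.20962
y = ρ sin φ = 0.97464 × sin(77.58°) = 0.95183

0.210 0.952 2.719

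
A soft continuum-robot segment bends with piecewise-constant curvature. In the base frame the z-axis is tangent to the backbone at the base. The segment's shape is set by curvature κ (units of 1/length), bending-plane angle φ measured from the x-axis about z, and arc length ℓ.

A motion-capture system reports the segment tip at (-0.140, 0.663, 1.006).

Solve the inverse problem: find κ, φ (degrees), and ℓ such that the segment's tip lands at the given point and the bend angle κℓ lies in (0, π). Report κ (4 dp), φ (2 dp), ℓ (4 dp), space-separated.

ρ = √(x²+y²) = √(-0.140² + 0.663²) = 0.67762
φ = atan2(y, x) mod 360° = atan2(0.663, -0.140) = 101.9235°
|p|² = ρ² + z² = 0.67762² + 1.006² = 1.47121
κ = 2ρ / |p|² = 2×0.67762 / 1.47121 = 0.92118
θ = 2·atan2(ρ, z) = 2·atan2(0.67762, 1.006) = 1.18555 rad
ℓ = θ/κ = 1.18555/0.92118 = 1.28699

0.9212 101.92 1.2870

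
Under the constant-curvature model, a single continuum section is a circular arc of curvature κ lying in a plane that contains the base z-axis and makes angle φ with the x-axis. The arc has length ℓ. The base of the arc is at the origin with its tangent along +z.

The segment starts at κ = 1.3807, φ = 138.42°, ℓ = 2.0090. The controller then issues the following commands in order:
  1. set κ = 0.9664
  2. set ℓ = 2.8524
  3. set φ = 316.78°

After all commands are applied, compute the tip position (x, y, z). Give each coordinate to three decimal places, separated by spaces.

1.453 -1.365 0.389

initial: κ=1.3807, φ=138.42°, ℓ=2.0090
cmd 1: set κ=0.9664 → (κ,φ,ℓ)=(0.9664,138.42°,2.0090) → tip=(-1.0544,0.9355,0.9645)
cmd 2: set ℓ=2.8524 → (κ,φ,ℓ)=(0.9664,138.42°,2.8524) → tip=(-1.4914,1.3232,0.3886)
cmd 3: set φ=316.78° → (κ,φ,ℓ)=(0.9664,316.78°,2.8524) → tip=(1.4529,-1.3653,0.3886)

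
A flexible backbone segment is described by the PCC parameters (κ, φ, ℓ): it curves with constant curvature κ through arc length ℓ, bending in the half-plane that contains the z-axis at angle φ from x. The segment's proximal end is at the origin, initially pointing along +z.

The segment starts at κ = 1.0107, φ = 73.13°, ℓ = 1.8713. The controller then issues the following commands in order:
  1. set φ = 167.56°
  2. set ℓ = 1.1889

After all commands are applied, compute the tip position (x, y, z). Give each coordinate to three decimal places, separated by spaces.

initial: κ=1.0107, φ=73.13°, ℓ=1.8713
cmd 1: set φ=167.56° → (κ,φ,ℓ)=(1.0107,167.56°,1.8713) → tip=(-1.2706,0.2803,0.9390)
cmd 2: set ℓ=1.1889 → (κ,φ,ℓ)=(1.0107,167.56°,1.1889) → tip=(-0.6175,0.1362,0.9228)

-0.618 0.136 0.923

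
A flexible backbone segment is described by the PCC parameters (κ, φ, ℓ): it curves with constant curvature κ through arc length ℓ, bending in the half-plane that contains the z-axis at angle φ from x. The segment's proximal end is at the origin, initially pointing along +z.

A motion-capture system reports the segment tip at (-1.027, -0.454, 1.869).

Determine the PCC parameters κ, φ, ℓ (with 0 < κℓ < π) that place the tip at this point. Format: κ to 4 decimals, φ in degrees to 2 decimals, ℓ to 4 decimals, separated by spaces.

ρ = √(x²+y²) = √(-1.027² + -0.454²) = 1.12287
φ = atan2(y, x) mod 360° = atan2(-0.454, -1.027) = 203.8485°
|p|² = ρ² + z² = 1.12287² + 1.869² = 4.75401
κ = 2ρ / |p|² = 2×1.12287 / 4.75401 = 0.47239
θ = 2·atan2(ρ, z) = 2·atan2(1.12287, 1.869) = 1.08200 rad
ℓ = θ/κ = 1.08200/0.47239 = 2.29047

0.4724 203.85 2.2905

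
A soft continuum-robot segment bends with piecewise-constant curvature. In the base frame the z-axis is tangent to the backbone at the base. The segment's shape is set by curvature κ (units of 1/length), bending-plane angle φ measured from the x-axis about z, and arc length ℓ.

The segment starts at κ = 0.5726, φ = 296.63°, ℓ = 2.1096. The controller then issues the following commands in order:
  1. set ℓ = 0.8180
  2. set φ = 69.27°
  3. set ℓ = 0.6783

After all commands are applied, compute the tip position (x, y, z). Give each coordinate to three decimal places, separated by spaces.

initial: κ=0.5726, φ=296.63°, ℓ=2.1096
cmd 1: set ℓ=0.8180 → (κ,φ,ℓ)=(0.5726,296.63°,0.8180) → tip=(0.0843,-0.1681,0.7884)
cmd 2: set φ=69.27° → (κ,φ,ℓ)=(0.5726,69.27°,0.8180) → tip=(0.0666,0.1759,0.7884)
cmd 3: set ℓ=0.6783 → (κ,φ,ℓ)=(0.5726,69.27°,0.6783) → tip=(0.0460,0.1217,0.6614)

0.046 0.122 0.661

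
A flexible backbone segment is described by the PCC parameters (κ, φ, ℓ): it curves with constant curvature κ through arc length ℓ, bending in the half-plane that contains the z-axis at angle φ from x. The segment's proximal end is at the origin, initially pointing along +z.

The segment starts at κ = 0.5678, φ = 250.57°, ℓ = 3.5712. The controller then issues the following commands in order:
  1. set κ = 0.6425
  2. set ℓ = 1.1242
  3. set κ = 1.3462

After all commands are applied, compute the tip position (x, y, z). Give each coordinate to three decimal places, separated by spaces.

-0.233 -0.660 0.742

initial: κ=0.5678, φ=250.57°, ℓ=3.5712
cmd 1: set κ=0.6425 → (κ,φ,ℓ)=(0.6425,250.57°,3.5712) → tip=(-0.8606,-2.4397,1.1663)
cmd 2: set ℓ=1.1242 → (κ,φ,ℓ)=(0.6425,250.57°,1.1242) → tip=(-0.1293,-0.3665,1.0290)
cmd 3: set κ=1.3462 → (κ,φ,ℓ)=(1.3462,250.57°,1.1242) → tip=(-0.2329,-0.6603,0.7416)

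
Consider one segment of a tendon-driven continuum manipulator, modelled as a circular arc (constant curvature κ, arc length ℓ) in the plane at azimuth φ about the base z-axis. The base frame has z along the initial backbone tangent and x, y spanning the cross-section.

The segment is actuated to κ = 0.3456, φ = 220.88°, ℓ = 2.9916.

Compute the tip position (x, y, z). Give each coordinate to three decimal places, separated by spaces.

-1.069 -0.925 2.486

θ = κ·ℓ = 0.3456 × 2.9916 = 1.03390 rad
ρ = (1 − cos θ)/κ = (1 − 0.51147)/0.3456 = 1.41356
z = sin θ / κ = 0.85930/0.3456 = 2.48640
x = ρ cos φ = 1.41356 × cos(220.88°) = -1.06877
y = ρ sin φ = 1.41356 × sin(220.88°) = -0.92514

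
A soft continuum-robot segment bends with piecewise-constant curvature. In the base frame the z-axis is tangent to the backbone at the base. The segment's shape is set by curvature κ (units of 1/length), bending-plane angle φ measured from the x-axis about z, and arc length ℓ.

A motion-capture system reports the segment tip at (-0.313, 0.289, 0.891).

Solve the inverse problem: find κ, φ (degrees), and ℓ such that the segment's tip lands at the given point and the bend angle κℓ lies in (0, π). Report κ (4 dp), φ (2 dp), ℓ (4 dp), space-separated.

0.8735 137.28 1.0211

ρ = √(x²+y²) = √(-0.313² + 0.289²) = 0.42602
φ = atan2(y, x) mod 360° = atan2(0.289, -0.313) = 137.2830°
|p|² = ρ² + z² = 0.42602² + 0.891² = 0.97537
κ = 2ρ / |p|² = 2×0.42602 / 0.97537 = 0.87355
θ = 2·atan2(ρ, z) = 2·atan2(0.42602, 0.891) = 0.89200 rad
ℓ = θ/κ = 0.89200/0.87355 = 1.02113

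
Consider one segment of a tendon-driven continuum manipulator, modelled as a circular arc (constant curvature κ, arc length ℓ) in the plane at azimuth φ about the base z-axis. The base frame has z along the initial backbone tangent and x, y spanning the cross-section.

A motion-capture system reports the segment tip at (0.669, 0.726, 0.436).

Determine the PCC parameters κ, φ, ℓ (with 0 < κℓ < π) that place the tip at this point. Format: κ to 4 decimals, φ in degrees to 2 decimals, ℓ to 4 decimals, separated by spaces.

1.6952 47.34 1.3626

ρ = √(x²+y²) = √(0.669² + 0.726²) = 0.98724
φ = atan2(y, x) mod 360° = atan2(0.726, 0.669) = 47.3398°
|p|² = ρ² + z² = 0.98724² + 0.436² = 1.16473
κ = 2ρ / |p|² = 2×0.98724 / 1.16473 = 1.69522
θ = 2·atan2(ρ, z) = 2·atan2(0.98724, 0.436) = 2.30984 rad
ℓ = θ/κ = 2.30984/1.69522 = 1.36256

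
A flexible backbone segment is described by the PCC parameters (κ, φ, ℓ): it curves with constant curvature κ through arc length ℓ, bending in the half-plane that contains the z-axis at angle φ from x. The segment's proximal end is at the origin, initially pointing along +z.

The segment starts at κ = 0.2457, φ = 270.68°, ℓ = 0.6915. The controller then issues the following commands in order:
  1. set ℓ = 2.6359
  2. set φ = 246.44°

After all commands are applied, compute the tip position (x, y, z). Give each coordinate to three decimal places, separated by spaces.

initial: κ=0.2457, φ=270.68°, ℓ=0.6915
cmd 1: set ℓ=2.6359 → (κ,φ,ℓ)=(0.2457,270.68°,2.6359) → tip=(0.0098,-0.8241,2.4555)
cmd 2: set φ=246.44° → (κ,φ,ℓ)=(0.2457,246.44°,2.6359) → tip=(-0.3294,-0.7554,2.4555)

-0.329 -0.755 2.455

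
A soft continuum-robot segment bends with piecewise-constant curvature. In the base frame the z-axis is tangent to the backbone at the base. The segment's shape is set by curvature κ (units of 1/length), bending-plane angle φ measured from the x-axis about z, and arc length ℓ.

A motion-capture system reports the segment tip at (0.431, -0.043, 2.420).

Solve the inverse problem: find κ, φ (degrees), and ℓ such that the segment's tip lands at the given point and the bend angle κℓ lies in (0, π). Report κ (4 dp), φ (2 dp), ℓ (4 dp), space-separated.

ρ = √(x²+y²) = √(0.431² + -0.043²) = 0.43314
φ = atan2(y, x) mod 360° = atan2(-0.043, 0.431) = 354.3026°
|p|² = ρ² + z² = 0.43314² + 2.420² = 6.04401
κ = 2ρ / |p|² = 2×0.43314 / 6.04401 = 0.14333
θ = 2·atan2(ρ, z) = 2·atan2(0.43314, 2.420) = 0.35422 rad
ℓ = θ/κ = 0.35422/0.14333 = 2.47136

0.1433 354.30 2.4714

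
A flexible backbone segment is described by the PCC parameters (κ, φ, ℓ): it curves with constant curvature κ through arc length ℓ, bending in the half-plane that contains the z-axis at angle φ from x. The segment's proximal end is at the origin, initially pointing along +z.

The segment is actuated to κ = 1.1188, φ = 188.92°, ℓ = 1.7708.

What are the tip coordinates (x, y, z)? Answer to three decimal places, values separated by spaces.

θ = κ·ℓ = 1.1188 × 1.7708 = 1.98117 rad
ρ = (1 − cos θ)/κ = (1 − -0.39895)/1.1188 = 1.25040
z = sin θ / κ = 0.91697/1.1188 = 0.81960
x = ρ cos φ = 1.25040 × cos(188.92°) = -1.23528
y = ρ sin φ = 1.25040 × sin(188.92°) = -0.19388

-1.235 -0.194 0.820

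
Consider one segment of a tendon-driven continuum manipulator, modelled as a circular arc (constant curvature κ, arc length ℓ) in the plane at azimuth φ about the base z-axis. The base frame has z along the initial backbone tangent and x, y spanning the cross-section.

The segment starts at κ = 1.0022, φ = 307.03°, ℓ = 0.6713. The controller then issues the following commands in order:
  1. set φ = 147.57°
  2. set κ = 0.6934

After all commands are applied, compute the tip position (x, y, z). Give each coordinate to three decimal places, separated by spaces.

initial: κ=1.0022, φ=307.03°, ℓ=0.6713
cmd 1: set φ=147.57° → (κ,φ,ℓ)=(1.0022,147.57°,0.6713) → tip=(-0.1835,0.1166,0.6218)
cmd 2: set κ=0.6934 → (κ,φ,ℓ)=(0.6934,147.57°,0.6713) → tip=(-0.1295,0.0823,0.6473)

-0.130 0.082 0.647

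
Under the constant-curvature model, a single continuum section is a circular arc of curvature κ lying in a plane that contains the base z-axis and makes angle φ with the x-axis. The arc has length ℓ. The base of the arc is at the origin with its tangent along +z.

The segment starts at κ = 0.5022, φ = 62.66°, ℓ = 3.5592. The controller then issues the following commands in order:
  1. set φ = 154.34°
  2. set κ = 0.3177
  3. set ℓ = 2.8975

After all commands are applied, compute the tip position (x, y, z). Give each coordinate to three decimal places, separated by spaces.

initial: κ=0.5022, φ=62.66°, ℓ=3.5592
cmd 1: set φ=154.34° → (κ,φ,ℓ)=(0.5022,154.34°,3.5592) → tip=(-2.1807,1.0476,1.9447)
cmd 2: set κ=0.3177 → (κ,φ,ℓ)=(0.3177,154.34°,3.5592) → tip=(-1.6286,0.7824,2.8478)
cmd 3: set ℓ=2.8975 → (κ,φ,ℓ)=(0.3177,154.34°,2.8975) → tip=(-1.1196,0.5379,2.5053)

-1.120 0.538 2.505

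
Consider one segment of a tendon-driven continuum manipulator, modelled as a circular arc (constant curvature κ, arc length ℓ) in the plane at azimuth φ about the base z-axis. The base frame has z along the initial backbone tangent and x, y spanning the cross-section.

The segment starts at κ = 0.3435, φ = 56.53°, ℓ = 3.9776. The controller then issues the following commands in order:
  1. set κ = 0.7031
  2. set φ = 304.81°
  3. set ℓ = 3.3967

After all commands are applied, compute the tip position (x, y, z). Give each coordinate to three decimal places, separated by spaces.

1.404 -2.020 0.973

initial: κ=0.3435, φ=56.53°, ℓ=3.9776
cmd 1: set κ=0.7031 → (κ,φ,ℓ)=(0.7031,56.53°,3.9776) → tip=(1.5226,2.3030,0.4809)
cmd 2: set φ=304.81° → (κ,φ,ℓ)=(0.7031,304.81°,3.9776) → tip=(1.5760,-2.2667,0.4809)
cmd 3: set ℓ=3.3967 → (κ,φ,ℓ)=(0.7031,304.81°,3.3967) → tip=(1.4041,-2.0195,0.9730)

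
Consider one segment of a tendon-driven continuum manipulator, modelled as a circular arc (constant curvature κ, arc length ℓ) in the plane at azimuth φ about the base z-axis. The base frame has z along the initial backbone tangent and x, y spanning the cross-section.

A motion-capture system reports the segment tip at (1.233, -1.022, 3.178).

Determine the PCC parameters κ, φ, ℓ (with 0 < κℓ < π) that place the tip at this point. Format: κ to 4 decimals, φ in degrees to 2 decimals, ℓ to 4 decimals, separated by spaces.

ρ = √(x²+y²) = √(1.233² + -1.022²) = 1.60149
φ = atan2(y, x) mod 360° = atan2(-1.022, 1.233) = 320.3456°
|p|² = ρ² + z² = 1.60149² + 3.178² = 12.66446
κ = 2ρ / |p|² = 2×1.60149 / 12.66446 = 0.25291
θ = 2·atan2(ρ, z) = 2·atan2(1.60149, 3.178) = 0.93357 rad
ℓ = θ/κ = 0.93357/0.25291 = 3.69131

0.2529 320.35 3.6913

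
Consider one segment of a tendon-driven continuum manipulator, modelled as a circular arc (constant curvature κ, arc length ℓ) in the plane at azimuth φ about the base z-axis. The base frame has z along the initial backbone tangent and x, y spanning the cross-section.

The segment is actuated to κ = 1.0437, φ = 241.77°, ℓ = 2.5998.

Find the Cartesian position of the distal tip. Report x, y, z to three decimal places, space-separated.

-0.865 -1.612 0.398

θ = κ·ℓ = 1.0437 × 2.5998 = 2.71341 rad
ρ = (1 − cos θ)/κ = (1 − -0.90972)/1.0437 = 1.82976
z = sin θ / κ = 0.41522/1.0437 = 0.39783
x = ρ cos φ = 1.82976 × cos(241.77°) = -0.86550
y = ρ sin φ = 1.82976 × sin(241.77°) = -1.61212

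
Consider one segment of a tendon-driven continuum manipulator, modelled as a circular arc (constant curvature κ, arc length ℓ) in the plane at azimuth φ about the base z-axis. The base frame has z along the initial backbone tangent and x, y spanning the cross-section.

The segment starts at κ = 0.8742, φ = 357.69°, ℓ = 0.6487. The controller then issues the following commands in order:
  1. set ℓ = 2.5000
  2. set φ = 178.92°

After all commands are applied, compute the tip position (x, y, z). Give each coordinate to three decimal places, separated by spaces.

-1.803 0.034 0.935

initial: κ=0.8742, φ=357.69°, ℓ=0.6487
cmd 1: set ℓ=2.5000 → (κ,φ,ℓ)=(0.8742,357.69°,2.5000) → tip=(1.8021,-0.0727,0.9345)
cmd 2: set φ=178.92° → (κ,φ,ℓ)=(0.8742,178.92°,2.5000) → tip=(-1.8033,0.0340,0.9345)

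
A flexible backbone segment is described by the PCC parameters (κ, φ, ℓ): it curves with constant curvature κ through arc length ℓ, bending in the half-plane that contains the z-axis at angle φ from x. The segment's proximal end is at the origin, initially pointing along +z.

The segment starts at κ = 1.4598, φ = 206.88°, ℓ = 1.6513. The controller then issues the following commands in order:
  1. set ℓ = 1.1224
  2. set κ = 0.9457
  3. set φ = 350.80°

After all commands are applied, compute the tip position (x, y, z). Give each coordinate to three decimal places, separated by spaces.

initial: κ=1.4598, φ=206.88°, ℓ=1.6513
cmd 1: set ℓ=1.1224 → (κ,φ,ℓ)=(1.4598,206.88°,1.1224) → tip=(-0.6523,-0.3307,0.6835)
cmd 2: set κ=0.9457 → (κ,φ,ℓ)=(0.9457,206.88°,1.1224) → tip=(-0.4833,-0.2450,0.9232)
cmd 3: set φ=350.80° → (κ,φ,ℓ)=(0.9457,350.80°,1.1224) → tip=(0.5348,-0.0866,0.9232)

0.535 -0.087 0.923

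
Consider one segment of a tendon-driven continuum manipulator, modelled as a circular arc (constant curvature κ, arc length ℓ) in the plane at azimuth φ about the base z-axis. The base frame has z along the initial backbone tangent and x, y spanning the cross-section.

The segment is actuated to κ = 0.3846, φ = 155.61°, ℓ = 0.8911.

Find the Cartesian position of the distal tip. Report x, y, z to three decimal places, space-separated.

θ = κ·ℓ = 0.3846 × 0.8911 = 0.34272 rad
ρ = (1 − cos θ)/κ = (1 − 0.94185)/0.3846 = 0.15121
z = sin θ / κ = 0.33605/0.3846 = 0.87376
x = ρ cos φ = 0.15121 × cos(155.61°) = -0.13771
y = ρ sin φ = 0.15121 × sin(155.61°) = 0.06244

-0.138 0.062 0.874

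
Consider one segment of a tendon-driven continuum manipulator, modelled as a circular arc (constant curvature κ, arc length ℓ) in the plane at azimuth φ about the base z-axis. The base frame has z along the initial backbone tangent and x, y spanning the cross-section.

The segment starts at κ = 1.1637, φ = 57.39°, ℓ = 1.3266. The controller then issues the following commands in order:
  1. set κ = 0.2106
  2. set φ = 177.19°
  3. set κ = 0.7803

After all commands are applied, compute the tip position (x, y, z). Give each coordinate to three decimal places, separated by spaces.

initial: κ=1.1637, φ=57.39°, ℓ=1.3266
cmd 1: set κ=0.2106 → (κ,φ,ℓ)=(0.2106,57.39°,1.3266) → tip=(0.0992,0.1551,1.3094)
cmd 2: set φ=177.19° → (κ,φ,ℓ)=(0.2106,177.19°,1.3266) → tip=(-0.1839,0.0090,1.3094)
cmd 3: set κ=0.7803 → (κ,φ,ℓ)=(0.7803,177.19°,1.3266) → tip=(-0.6267,0.0308,1.1021)

-0.627 0.031 1.102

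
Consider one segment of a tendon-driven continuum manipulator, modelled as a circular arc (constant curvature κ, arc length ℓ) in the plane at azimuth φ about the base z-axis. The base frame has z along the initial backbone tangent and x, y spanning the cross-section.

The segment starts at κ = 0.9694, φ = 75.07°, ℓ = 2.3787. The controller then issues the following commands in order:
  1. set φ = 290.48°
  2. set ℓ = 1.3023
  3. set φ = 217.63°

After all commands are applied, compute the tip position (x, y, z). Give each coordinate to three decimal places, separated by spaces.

-0.569 -0.439 0.983

initial: κ=0.9694, φ=75.07°, ℓ=2.3787
cmd 1: set φ=290.48° → (κ,φ,ℓ)=(0.9694,290.48°,2.3787) → tip=(0.6030,-1.6145,0.7652)
cmd 2: set ℓ=1.3023 → (κ,φ,ℓ)=(0.9694,290.48°,1.3023) → tip=(0.2514,-0.6731,0.9829)
cmd 3: set φ=217.63° → (κ,φ,ℓ)=(0.9694,217.63°,1.3023) → tip=(-0.5690,-0.4387,0.9829)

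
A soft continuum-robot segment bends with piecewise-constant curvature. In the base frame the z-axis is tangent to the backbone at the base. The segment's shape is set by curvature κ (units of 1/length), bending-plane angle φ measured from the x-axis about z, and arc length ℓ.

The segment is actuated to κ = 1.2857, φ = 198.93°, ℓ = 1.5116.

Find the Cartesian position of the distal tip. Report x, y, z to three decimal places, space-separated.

θ = κ·ℓ = 1.2857 × 1.5116 = 1.94346 rad
ρ = (1 − cos θ)/κ = (1 − -0.36410)/1.2857 = 1.06098
z = sin θ / κ = 0.93136/1.2857 = 0.72440
x = ρ cos φ = 1.06098 × cos(198.93°) = -1.00360
y = ρ sin φ = 1.06098 × sin(198.93°) = -0.34420

-1.004 -0.344 0.724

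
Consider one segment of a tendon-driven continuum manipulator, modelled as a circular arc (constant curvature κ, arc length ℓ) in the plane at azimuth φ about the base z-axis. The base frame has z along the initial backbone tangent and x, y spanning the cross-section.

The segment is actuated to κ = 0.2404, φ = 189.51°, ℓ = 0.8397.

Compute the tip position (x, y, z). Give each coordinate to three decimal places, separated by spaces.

-0.083 -0.014 0.834

θ = κ·ℓ = 0.2404 × 0.8397 = 0.20186 rad
ρ = (1 − cos θ)/κ = (1 − 0.97969)/0.2404 = 0.08447
z = sin θ / κ = 0.20050/0.2404 = 0.83401
x = ρ cos φ = 0.08447 × cos(189.51°) = -0.08330
y = ρ sin φ = 0.08447 × sin(189.51°) = -0.01396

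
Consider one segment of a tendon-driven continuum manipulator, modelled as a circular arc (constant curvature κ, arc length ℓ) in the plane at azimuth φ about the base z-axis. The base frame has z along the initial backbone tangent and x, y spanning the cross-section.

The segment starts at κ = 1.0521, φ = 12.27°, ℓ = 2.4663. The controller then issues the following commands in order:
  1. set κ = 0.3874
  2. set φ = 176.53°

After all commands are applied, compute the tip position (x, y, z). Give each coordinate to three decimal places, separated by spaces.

-1.089 0.066 2.108

initial: κ=1.0521, φ=12.27°, ℓ=2.4663
cmd 1: set κ=0.3874 → (κ,φ,ℓ)=(0.3874,12.27°,2.4663) → tip=(1.0663,0.2319,2.1078)
cmd 2: set φ=176.53° → (κ,φ,ℓ)=(0.3874,176.53°,2.4663) → tip=(-1.0893,0.0660,2.1078)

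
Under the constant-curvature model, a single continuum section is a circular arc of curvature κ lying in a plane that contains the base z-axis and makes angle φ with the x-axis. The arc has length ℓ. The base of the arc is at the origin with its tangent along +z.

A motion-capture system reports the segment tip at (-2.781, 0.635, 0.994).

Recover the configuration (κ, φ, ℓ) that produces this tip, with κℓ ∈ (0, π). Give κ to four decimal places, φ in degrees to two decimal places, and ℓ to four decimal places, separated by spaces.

ρ = √(x²+y²) = √(-2.781² + 0.635²) = 2.85258
φ = atan2(y, x) mod 360° = atan2(0.635, -2.781) = 167.1379°
|p|² = ρ² + z² = 2.85258² + 0.994² = 9.12522
κ = 2ρ / |p|² = 2×2.85258 / 9.12522 = 0.62521
θ = 2·atan2(ρ, z) = 2·atan2(2.85258, 0.994) = 2.47099 rad
ℓ = θ/κ = 2.47099/0.62521 = 3.95228

0.6252 167.14 3.9523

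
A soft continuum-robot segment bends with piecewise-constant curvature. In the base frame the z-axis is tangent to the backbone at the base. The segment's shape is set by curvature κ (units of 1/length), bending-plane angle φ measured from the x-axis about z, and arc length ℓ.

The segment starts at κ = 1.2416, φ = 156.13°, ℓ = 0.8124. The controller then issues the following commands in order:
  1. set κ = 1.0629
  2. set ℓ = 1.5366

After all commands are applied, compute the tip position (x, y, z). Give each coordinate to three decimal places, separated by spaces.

initial: κ=1.2416, φ=156.13°, ℓ=0.8124
cmd 1: set κ=1.0629 → (κ,φ,ℓ)=(1.0629,156.13°,0.8124) → tip=(-0.3013,0.1333,0.7151)
cmd 2: set ℓ=1.5366 → (κ,φ,ℓ)=(1.0629,156.13°,1.5366) → tip=(-0.9140,0.4045,0.9390)

-0.914 0.404 0.939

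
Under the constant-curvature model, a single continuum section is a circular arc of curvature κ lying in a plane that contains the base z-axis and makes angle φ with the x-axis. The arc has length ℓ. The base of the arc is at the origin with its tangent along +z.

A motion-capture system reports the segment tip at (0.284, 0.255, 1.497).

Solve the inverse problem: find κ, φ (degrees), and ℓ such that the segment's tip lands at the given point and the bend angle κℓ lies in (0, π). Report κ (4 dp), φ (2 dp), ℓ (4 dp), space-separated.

0.3198 41.92 1.5611

ρ = √(x²+y²) = √(0.284² + 0.255²) = 0.38168
φ = atan2(y, x) mod 360° = atan2(0.255, 0.284) = 41.9203°
|p|² = ρ² + z² = 0.38168² + 1.497² = 2.38669
κ = 2ρ / |p|² = 2×0.38168 / 2.38669 = 0.31984
θ = 2·atan2(ρ, z) = 2·atan2(0.38168, 1.497) = 0.49929 rad
ℓ = θ/κ = 0.49929/0.31984 = 1.56106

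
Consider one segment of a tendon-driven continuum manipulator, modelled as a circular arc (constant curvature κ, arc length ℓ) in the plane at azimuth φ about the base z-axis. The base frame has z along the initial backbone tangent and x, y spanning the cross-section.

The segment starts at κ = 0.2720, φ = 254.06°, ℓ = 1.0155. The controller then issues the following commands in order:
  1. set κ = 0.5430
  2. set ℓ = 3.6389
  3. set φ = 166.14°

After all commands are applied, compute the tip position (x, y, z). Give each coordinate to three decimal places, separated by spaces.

initial: κ=0.2720, φ=254.06°, ℓ=1.0155
cmd 1: set κ=0.5430 → (κ,φ,ℓ)=(0.5430,254.06°,1.0155) → tip=(-0.0750,-0.2625,0.9648)
cmd 2: set ℓ=3.6389 → (κ,φ,ℓ)=(0.5430,254.06°,3.6389) → tip=(-0.7051,-2.4687,1.6925)
cmd 3: set φ=166.14° → (κ,φ,ℓ)=(0.5430,166.14°,3.6389) → tip=(-2.4927,0.6150,1.6925)

-2.493 0.615 1.693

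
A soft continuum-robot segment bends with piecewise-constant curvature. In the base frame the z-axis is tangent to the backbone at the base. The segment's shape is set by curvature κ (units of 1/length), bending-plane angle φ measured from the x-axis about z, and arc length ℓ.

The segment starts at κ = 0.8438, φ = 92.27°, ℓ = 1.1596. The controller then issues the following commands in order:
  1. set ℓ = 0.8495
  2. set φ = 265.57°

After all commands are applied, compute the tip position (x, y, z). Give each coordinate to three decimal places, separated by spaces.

initial: κ=0.8438, φ=92.27°, ℓ=1.1596
cmd 1: set ℓ=0.8495 → (κ,φ,ℓ)=(0.8438,92.27°,0.8495) → tip=(-0.0116,0.2914,0.7786)
cmd 2: set φ=265.57° → (κ,φ,ℓ)=(0.8438,265.57°,0.8495) → tip=(-0.0225,-0.2908,0.7786)

-0.023 -0.291 0.779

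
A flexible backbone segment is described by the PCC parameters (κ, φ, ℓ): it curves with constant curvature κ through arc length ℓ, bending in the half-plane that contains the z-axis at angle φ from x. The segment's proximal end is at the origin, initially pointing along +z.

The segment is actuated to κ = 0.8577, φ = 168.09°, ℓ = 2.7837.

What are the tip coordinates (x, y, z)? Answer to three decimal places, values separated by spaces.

θ = κ·ℓ = 0.8577 × 2.7837 = 2.38758 rad
ρ = (1 − cos θ)/κ = (1 − -0.72895)/0.8577 = 2.01580
z = sin θ / κ = 0.68457/0.8577 = 0.79815
x = ρ cos φ = 2.01580 × cos(168.09°) = -1.97240
y = ρ sin φ = 2.01580 × sin(168.09°) = 0.41601

-1.972 0.416 0.798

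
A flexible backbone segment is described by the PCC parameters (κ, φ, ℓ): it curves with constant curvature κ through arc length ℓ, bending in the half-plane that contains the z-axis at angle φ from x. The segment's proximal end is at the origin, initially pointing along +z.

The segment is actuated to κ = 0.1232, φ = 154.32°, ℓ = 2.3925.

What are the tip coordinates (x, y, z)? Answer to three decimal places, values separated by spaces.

-0.315 0.152 2.358

θ = κ·ℓ = 0.1232 × 2.3925 = 0.29476 rad
ρ = (1 − cos θ)/κ = (1 − 0.95687)/0.1232 = 0.35006
z = sin θ / κ = 0.29051/0.1232 = 2.35801
x = ρ cos φ = 0.35006 × cos(154.32°) = -0.31548
y = ρ sin φ = 0.35006 × sin(154.32°) = 0.15170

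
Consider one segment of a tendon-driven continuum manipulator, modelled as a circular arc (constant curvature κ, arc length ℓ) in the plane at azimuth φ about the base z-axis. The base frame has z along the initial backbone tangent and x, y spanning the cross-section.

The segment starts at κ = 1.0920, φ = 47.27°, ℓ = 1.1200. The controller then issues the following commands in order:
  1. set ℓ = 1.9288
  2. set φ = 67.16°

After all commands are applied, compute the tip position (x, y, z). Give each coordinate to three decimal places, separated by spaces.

initial: κ=1.0920, φ=47.27°, ℓ=1.1200
cmd 1: set ℓ=1.9288 → (κ,φ,ℓ)=(1.0920,47.27°,1.9288) → tip=(0.9384,1.0159,0.7876)
cmd 2: set φ=67.16° → (κ,φ,ℓ)=(1.0920,67.16°,1.9288) → tip=(0.5368,1.2746,0.7876)

0.537 1.275 0.788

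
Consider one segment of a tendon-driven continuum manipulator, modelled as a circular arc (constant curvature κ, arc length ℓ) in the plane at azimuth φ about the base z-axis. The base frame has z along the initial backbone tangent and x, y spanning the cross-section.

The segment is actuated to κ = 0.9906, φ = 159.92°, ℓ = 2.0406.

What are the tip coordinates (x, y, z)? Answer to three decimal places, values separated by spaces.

θ = κ·ℓ = 0.9906 × 2.0406 = 2.02142 rad
ρ = (1 − cos θ)/κ = (1 − -0.43553)/0.9906 = 1.44915
z = sin θ / κ = 0.90018/0.9906 = 0.90872
x = ρ cos φ = 1.44915 × cos(159.92°) = -1.36106
y = ρ sin φ = 1.44915 × sin(159.92°) = 0.49754

-1.361 0.498 0.909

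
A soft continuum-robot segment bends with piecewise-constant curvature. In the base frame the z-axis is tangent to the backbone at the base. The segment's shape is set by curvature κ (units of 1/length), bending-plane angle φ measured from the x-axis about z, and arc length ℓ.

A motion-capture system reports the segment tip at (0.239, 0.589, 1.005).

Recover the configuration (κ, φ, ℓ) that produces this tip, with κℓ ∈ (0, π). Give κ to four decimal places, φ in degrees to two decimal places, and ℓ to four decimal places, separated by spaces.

ρ = √(x²+y²) = √(0.239² + 0.589²) = 0.63564
φ = atan2(y, x) mod 360° = atan2(0.589, 0.239) = 67.9140°
|p|² = ρ² + z² = 0.63564² + 1.005² = 1.41407
κ = 2ρ / |p|² = 2×0.63564 / 1.41407 = 0.89903
θ = 2·atan2(ρ, z) = 2·atan2(0.63564, 1.005) = 1.12792 rad
ℓ = θ/κ = 1.12792/0.89903 = 1.25460

0.8990 67.91 1.2546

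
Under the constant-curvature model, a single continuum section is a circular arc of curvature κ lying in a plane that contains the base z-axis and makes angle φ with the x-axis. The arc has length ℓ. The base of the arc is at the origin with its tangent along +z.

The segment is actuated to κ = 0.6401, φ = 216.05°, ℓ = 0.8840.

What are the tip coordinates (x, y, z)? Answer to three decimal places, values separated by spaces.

-0.197 -0.143 0.838

θ = κ·ℓ = 0.6401 × 0.8840 = 0.56585 rad
ρ = (1 − cos θ)/κ = (1 − 0.84413)/0.6401 = 0.24350
z = sin θ / κ = 0.53613/0.6401 = 0.83758
x = ρ cos φ = 0.24350 × cos(216.05°) = -0.19687
y = ρ sin φ = 0.24350 × sin(216.05°) = -0.14330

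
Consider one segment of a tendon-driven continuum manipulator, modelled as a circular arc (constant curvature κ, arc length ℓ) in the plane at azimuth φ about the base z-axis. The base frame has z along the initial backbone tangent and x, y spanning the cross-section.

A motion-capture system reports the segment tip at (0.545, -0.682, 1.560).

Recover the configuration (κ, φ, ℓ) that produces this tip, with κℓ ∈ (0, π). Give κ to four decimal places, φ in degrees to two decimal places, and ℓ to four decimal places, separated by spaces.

ρ = √(x²+y²) = √(0.545² + -0.682²) = 0.87301
φ = atan2(y, x) mod 360° = atan2(-0.682, 0.545) = 308.6291°
|p|² = ρ² + z² = 0.87301² + 1.560² = 3.19575
κ = 2ρ / |p|² = 2×0.87301 / 3.19575 = 0.54636
θ = 2·atan2(ρ, z) = 2·atan2(0.87301, 1.560) = 1.02040 rad
ℓ = θ/κ = 1.02040/0.54636 = 1.86764

0.5464 308.63 1.8676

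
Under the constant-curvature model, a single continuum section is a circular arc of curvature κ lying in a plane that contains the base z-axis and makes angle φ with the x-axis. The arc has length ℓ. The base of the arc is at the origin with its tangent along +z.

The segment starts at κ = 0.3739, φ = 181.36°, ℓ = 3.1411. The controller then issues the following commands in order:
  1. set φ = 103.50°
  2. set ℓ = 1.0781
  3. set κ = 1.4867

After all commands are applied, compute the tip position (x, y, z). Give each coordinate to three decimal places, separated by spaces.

initial: κ=0.3739, φ=181.36°, ℓ=3.1411
cmd 1: set φ=103.50° → (κ,φ,ℓ)=(0.3739,103.50°,3.1411) → tip=(-0.3833,1.5967,2.4672)
cmd 2: set ℓ=1.0781 → (κ,φ,ℓ)=(0.3739,103.50°,1.0781) → tip=(-0.0500,0.2084,1.0491)
cmd 3: set κ=1.4867 → (κ,φ,ℓ)=(1.4867,103.50°,1.0781) → tip=(-0.1620,0.6750,0.6723)

-0.162 0.675 0.672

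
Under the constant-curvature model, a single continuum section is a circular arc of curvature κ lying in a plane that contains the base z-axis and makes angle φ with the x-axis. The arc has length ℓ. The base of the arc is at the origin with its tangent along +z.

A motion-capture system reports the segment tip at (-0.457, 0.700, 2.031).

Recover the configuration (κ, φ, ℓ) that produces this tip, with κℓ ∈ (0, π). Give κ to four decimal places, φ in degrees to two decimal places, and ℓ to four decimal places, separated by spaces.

ρ = √(x²+y²) = √(-0.457² + 0.700²) = 0.83597
φ = atan2(y, x) mod 360° = atan2(0.700, -0.457) = 123.1388°
|p|² = ρ² + z² = 0.83597² + 2.031² = 4.82381
κ = 2ρ / |p|² = 2×0.83597 / 4.82381 = 0.34660
θ = 2·atan2(ρ, z) = 2·atan2(0.83597, 2.031) = 0.78094 rad
ℓ = θ/κ = 0.78094/0.34660 = 2.25314

0.3466 123.14 2.2531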